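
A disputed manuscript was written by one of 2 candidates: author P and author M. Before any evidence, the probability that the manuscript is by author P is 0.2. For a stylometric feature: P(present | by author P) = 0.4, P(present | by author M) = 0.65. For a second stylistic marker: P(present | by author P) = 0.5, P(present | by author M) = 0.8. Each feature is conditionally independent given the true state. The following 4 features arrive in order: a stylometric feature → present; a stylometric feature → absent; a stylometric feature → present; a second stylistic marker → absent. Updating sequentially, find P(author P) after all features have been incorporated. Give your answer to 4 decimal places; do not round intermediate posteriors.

0.2886

After a stylometric feature='present': P(author P) = 0.4·0.2000 / (0.4·0.2000 + 0.65·0.8000) ≈ 0.1333
After a stylometric feature='absent': P(author P) = 0.6·0.1333 / (0.6·0.1333 + 0.35·0.8667) ≈ 0.2087
After a stylometric feature='present': P(author P) = 0.4·0.2087 / (0.4·0.2087 + 0.65·0.7913) ≈ 0.1396
After a second stylistic marker='absent': P(author P) = 0.5·0.1396 / (0.5·0.1396 + 0.2·0.8604) ≈ 0.2886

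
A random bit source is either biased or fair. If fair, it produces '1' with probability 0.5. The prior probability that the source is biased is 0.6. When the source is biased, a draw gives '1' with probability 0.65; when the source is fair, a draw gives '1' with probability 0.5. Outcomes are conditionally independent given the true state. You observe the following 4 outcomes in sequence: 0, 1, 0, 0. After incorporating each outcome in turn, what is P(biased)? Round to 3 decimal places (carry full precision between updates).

After '0': P(biased) = 0.35·0.6000 / (0.35·0.6000 + 0.5·0.4000) ≈ 0.5122
After '1': P(biased) = 0.65·0.5122 / (0.65·0.5122 + 0.5·0.4878) ≈ 0.5772
After '0': P(biased) = 0.35·0.5772 / (0.35·0.5772 + 0.5·0.4228) ≈ 0.4886
After '0': P(biased) = 0.35·0.4886 / (0.35·0.4886 + 0.5·0.5114) ≈ 0.4008

0.401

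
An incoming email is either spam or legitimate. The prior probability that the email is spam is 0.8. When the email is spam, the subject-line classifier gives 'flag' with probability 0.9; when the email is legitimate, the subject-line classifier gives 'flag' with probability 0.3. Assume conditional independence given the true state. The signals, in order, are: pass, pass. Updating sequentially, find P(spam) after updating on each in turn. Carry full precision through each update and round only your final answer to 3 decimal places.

After 'pass': P(spam) = 0.1·0.8000 / (0.1·0.8000 + 0.7·0.2000) ≈ 0.3636
After 'pass': P(spam) = 0.1·0.3636 / (0.1·0.3636 + 0.7·0.6364) ≈ 0.0755

0.075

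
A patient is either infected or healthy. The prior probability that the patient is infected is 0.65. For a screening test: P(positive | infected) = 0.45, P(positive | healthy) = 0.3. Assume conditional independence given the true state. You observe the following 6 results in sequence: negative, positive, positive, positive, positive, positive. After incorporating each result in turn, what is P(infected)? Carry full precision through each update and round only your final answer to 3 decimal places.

0.917

Each posterior becomes the prior for the next update.
After 'negative': P(infected) = 0.55·0.6500 / (0.55·0.6500 + 0.7·0.3500) ≈ 0.5934
After 'positive': P(infected) = 0.45·0.5934 / (0.45·0.5934 + 0.3·0.4066) ≈ 0.6864
After 'positive': P(infected) = 0.45·0.6864 / (0.45·0.6864 + 0.3·0.3136) ≈ 0.7665
After 'positive': P(infected) = 0.45·0.7665 / (0.45·0.7665 + 0.3·0.2335) ≈ 0.8312
After 'positive': P(infected) = 0.45·0.8312 / (0.45·0.8312 + 0.3·0.1688) ≈ 0.8808
After 'positive': P(infected) = 0.45·0.8808 / (0.45·0.8808 + 0.3·0.1192) ≈ 0.9172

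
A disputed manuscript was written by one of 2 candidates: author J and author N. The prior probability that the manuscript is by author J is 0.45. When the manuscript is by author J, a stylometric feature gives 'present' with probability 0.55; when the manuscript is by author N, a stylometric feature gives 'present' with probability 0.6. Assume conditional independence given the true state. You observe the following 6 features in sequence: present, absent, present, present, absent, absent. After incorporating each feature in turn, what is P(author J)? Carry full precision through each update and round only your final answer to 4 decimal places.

0.4729

After 'present': P(author J) = 0.55·0.4500 / (0.55·0.4500 + 0.6·0.5500) ≈ 0.4286
After 'absent': P(author J) = 0.45·0.4286 / (0.45·0.4286 + 0.4·0.5714) ≈ 0.4576
After 'present': P(author J) = 0.55·0.4576 / (0.55·0.4576 + 0.6·0.5424) ≈ 0.4361
After 'present': P(author J) = 0.55·0.4361 / (0.55·0.4361 + 0.6·0.5639) ≈ 0.4149
After 'absent': P(author J) = 0.45·0.4149 / (0.45·0.4149 + 0.4·0.5851) ≈ 0.4437
After 'absent': P(author J) = 0.45·0.4437 / (0.45·0.4437 + 0.4·0.5563) ≈ 0.4729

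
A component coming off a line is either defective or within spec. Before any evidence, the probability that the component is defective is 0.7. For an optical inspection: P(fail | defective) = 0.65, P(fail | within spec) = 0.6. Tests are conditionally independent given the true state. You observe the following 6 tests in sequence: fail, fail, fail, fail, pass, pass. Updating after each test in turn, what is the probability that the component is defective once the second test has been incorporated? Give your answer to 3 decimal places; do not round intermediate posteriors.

After 'fail': P(defective) = 0.65·0.7000 / (0.65·0.7000 + 0.6·0.3000) ≈ 0.7165
After 'fail': P(defective) = 0.65·0.7165 / (0.65·0.7165 + 0.6·0.2835) ≈ 0.7325

0.733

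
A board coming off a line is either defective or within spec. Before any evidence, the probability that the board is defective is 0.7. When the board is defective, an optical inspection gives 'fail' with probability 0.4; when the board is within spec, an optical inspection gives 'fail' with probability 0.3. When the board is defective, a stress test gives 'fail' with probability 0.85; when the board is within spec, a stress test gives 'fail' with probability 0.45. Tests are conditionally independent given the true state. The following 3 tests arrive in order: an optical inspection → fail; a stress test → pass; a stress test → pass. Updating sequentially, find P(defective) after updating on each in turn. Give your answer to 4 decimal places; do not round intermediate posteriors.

0.1879

After an optical inspection='fail': P(defective) = 0.4·0.7000 / (0.4·0.7000 + 0.3·0.3000) ≈ 0.7568
After a stress test='pass': P(defective) = 0.15·0.7568 / (0.15·0.7568 + 0.55·0.2432) ≈ 0.4590
After a stress test='pass': P(defective) = 0.15·0.4590 / (0.15·0.4590 + 0.55·0.5410) ≈ 0.1879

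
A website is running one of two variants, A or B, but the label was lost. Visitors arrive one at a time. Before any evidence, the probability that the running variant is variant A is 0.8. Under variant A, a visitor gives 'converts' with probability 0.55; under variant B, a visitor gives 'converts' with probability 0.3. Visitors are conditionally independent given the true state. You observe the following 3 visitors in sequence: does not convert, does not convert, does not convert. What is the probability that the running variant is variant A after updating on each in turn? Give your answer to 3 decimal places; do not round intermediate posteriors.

After 'does not convert': P(A) = 0.45·0.8000 / (0.45·0.8000 + 0.7·0.2000) ≈ 0.7200
After 'does not convert': P(A) = 0.45·0.7200 / (0.45·0.7200 + 0.7·0.2800) ≈ 0.6231
After 'does not convert': P(A) = 0.45·0.6231 / (0.45·0.6231 + 0.7·0.3769) ≈ 0.5152

0.515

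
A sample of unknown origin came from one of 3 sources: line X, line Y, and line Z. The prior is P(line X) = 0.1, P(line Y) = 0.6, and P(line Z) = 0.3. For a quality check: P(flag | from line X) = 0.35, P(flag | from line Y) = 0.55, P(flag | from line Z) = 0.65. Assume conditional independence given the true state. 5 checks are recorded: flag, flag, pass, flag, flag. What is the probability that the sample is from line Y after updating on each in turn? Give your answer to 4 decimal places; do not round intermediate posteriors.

After 'flag': normaliser = 0.35·0.1000 + 0.55·0.6000 + 0.65·0.3000; P(line X) ≈ 0.0625, P(line Y) ≈ 0.5893, P(line Z) ≈ 0.3482
After 'flag': normaliser = 0.35·0.0625 + 0.55·0.5893 + 0.65·0.3482; P(line X) ≈ 0.0382, P(line Y) ≈ 0.5663, P(line Z) ≈ 0.3955
After 'pass': normaliser = 0.65·0.0382 + 0.45·0.5663 + 0.35·0.3955; P(line X) ≈ 0.0594, P(line Y) ≈ 0.6095, P(line Z) ≈ 0.3311
After 'flag': normaliser = 0.35·0.0594 + 0.55·0.6095 + 0.65·0.3311; P(line X) ≈ 0.0364, P(line Y) ≈ 0.5869, P(line Z) ≈ 0.3767
After 'flag': normaliser = 0.35·0.0364 + 0.55·0.5869 + 0.65·0.3767; P(line X) ≈ 0.0220, P(line Y) ≈ 0.5561, P(line Z) ≈ 0.4219

0.5561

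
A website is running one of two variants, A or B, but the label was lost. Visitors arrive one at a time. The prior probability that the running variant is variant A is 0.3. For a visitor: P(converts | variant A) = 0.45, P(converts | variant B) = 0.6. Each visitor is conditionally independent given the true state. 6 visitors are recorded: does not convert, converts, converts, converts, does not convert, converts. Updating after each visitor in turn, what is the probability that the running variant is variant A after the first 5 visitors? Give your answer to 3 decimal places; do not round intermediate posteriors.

0.255

After 'does not convert': P(A) = 0.55·0.3000 / (0.55·0.3000 + 0.4·0.7000) ≈ 0.3708
After 'converts': P(A) = 0.45·0.3708 / (0.45·0.3708 + 0.6·0.6292) ≈ 0.3065
After 'converts': P(A) = 0.45·0.3065 / (0.45·0.3065 + 0.6·0.6935) ≈ 0.2490
After 'converts': P(A) = 0.45·0.2490 / (0.45·0.2490 + 0.6·0.7510) ≈ 0.1991
After 'does not convert': P(A) = 0.55·0.1991 / (0.55·0.1991 + 0.4·0.8009) ≈ 0.2548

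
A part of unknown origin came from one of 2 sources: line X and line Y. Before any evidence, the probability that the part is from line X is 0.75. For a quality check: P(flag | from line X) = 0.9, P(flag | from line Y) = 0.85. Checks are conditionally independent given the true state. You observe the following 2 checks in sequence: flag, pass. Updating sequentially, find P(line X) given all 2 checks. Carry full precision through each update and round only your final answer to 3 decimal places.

After 'flag': P(line X) = 0.9·0.7500 / (0.9·0.7500 + 0.85·0.2500) ≈ 0.7606
After 'pass': P(line X) = 0.1·0.7606 / (0.1·0.7606 + 0.15·0.2394) ≈ 0.6792

0.679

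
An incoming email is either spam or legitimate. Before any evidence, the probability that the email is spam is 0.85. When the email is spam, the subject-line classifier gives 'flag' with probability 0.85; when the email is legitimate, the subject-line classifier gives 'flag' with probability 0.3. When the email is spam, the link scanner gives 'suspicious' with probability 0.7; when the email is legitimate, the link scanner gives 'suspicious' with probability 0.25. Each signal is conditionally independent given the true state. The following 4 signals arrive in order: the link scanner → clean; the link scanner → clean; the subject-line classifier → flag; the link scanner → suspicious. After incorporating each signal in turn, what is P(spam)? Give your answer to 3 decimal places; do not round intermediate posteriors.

0.878

After the link scanner='clean': P(spam) = 0.3·0.8500 / (0.3·0.8500 + 0.75·0.1500) ≈ 0.6939
After the link scanner='clean': P(spam) = 0.3·0.6939 / (0.3·0.6939 + 0.75·0.3061) ≈ 0.4755
After the subject-line classifier='flag': P(spam) = 0.85·0.4755 / (0.85·0.4755 + 0.3·0.5245) ≈ 0.7198
After the link scanner='suspicious': P(spam) = 0.7·0.7198 / (0.7·0.7198 + 0.25·0.2802) ≈ 0.8779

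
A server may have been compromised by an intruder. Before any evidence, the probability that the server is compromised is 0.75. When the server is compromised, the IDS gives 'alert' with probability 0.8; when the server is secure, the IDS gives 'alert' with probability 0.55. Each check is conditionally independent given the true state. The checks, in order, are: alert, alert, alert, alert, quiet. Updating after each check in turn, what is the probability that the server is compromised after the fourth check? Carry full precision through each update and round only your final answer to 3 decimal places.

After 'alert': P(compromised) = 0.8·0.7500 / (0.8·0.7500 + 0.55·0.2500) ≈ 0.8136
After 'alert': P(compromised) = 0.8·0.8136 / (0.8·0.8136 + 0.55·0.1864) ≈ 0.8639
After 'alert': P(compromised) = 0.8·0.8639 / (0.8·0.8639 + 0.55·0.1361) ≈ 0.9023
After 'alert': P(compromised) = 0.8·0.9023 / (0.8·0.9023 + 0.55·0.0977) ≈ 0.9307

0.931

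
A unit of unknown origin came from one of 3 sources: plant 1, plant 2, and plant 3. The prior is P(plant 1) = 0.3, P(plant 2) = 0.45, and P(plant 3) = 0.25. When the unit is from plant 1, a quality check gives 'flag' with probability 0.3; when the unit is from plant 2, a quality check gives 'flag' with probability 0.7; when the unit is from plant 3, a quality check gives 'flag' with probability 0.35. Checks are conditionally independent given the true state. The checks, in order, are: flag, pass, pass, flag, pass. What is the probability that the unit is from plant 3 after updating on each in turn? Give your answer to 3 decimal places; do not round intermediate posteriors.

After 'flag': normaliser = 0.3·0.3000 + 0.7·0.4500 + 0.35·0.2500; P(plant 1) ≈ 0.1827, P(plant 2) ≈ 0.6396, P(plant 3) ≈ 0.1777
After 'pass': normaliser = 0.7·0.1827 + 0.3·0.6396 + 0.65·0.1777; P(plant 1) ≈ 0.2939, P(plant 2) ≈ 0.4408, P(plant 3) ≈ 0.2653
After 'pass': normaliser = 0.7·0.2939 + 0.3·0.4408 + 0.65·0.2653; P(plant 1) ≈ 0.4030, P(plant 2) ≈ 0.2591, P(plant 3) ≈ 0.3379
After 'flag': normaliser = 0.3·0.4030 + 0.7·0.2591 + 0.35·0.3379; P(plant 1) ≈ 0.2875, P(plant 2) ≈ 0.4313, P(plant 3) ≈ 0.2812
After 'pass': normaliser = 0.7·0.2875 + 0.3·0.4313 + 0.65·0.2812; P(plant 1) ≈ 0.3920, P(plant 2) ≈ 0.2520, P(plant 3) ≈ 0.3560

0.356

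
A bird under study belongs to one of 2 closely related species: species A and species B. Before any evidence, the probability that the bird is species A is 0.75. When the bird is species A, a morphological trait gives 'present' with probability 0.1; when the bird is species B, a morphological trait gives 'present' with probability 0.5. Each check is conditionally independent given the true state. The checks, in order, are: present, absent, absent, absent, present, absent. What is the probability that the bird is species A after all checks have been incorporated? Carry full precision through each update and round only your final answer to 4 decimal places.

0.5575

After 'present': P(species A) = 0.1·0.7500 / (0.1·0.7500 + 0.5·0.2500) ≈ 0.3750
After 'absent': P(species A) = 0.9·0.3750 / (0.9·0.3750 + 0.5·0.6250) ≈ 0.5192
After 'absent': P(species A) = 0.9·0.5192 / (0.9·0.5192 + 0.5·0.4808) ≈ 0.6603
After 'absent': P(species A) = 0.9·0.6603 / (0.9·0.6603 + 0.5·0.3397) ≈ 0.7777
After 'present': P(species A) = 0.1·0.7777 / (0.1·0.7777 + 0.5·0.2223) ≈ 0.4117
After 'absent': P(species A) = 0.9·0.4117 / (0.9·0.4117 + 0.5·0.5883) ≈ 0.5575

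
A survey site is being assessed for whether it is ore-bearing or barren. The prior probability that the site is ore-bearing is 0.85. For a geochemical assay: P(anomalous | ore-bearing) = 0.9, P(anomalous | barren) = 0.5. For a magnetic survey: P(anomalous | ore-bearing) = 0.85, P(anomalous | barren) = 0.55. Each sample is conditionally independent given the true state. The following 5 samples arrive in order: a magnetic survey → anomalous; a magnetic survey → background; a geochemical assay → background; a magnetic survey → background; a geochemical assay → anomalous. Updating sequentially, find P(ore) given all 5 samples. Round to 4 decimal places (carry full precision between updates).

After a magnetic survey='anomalous': P(ore) = 0.85·0.8500 / (0.85·0.8500 + 0.55·0.1500) ≈ 0.8975
After a magnetic survey='background': P(ore) = 0.15·0.8975 / (0.15·0.8975 + 0.45·0.1025) ≈ 0.7448
After a geochemical assay='background': P(ore) = 0.1·0.7448 / (0.1·0.7448 + 0.5·0.2552) ≈ 0.3686
After a magnetic survey='background': P(ore) = 0.15·0.3686 / (0.15·0.3686 + 0.45·0.6314) ≈ 0.1629
After a geochemical assay='anomalous': P(ore) = 0.9·0.1629 / (0.9·0.1629 + 0.5·0.8371) ≈ 0.2594

0.2594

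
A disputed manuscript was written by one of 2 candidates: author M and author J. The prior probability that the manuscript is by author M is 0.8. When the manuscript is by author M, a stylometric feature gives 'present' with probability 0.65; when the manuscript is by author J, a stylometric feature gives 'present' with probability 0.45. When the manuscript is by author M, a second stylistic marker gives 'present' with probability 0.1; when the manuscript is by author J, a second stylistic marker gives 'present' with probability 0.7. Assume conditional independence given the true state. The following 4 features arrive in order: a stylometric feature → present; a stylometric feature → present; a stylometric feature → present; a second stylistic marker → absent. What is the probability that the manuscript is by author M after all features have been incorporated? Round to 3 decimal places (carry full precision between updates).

After a stylometric feature='present': P(author M) = 0.65·0.8000 / (0.65·0.8000 + 0.45·0.2000) ≈ 0.8525
After a stylometric feature='present': P(author M) = 0.65·0.8525 / (0.65·0.8525 + 0.45·0.1475) ≈ 0.8930
After a stylometric feature='present': P(author M) = 0.65·0.8930 / (0.65·0.8930 + 0.45·0.1070) ≈ 0.9234
After a second stylistic marker='absent': P(author M) = 0.9·0.9234 / (0.9·0.9234 + 0.3·0.0766) ≈ 0.9731

0.973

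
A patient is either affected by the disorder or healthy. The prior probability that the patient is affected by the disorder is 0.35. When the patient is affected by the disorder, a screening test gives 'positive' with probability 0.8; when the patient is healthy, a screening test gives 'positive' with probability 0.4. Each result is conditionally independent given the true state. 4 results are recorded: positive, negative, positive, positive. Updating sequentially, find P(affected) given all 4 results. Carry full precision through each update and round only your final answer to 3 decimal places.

After 'positive': P(affected) = 0.8·0.3500 / (0.8·0.3500 + 0.4·0.6500) ≈ 0.5185
After 'negative': P(affected) = 0.2·0.5185 / (0.2·0.5185 + 0.6·0.4815) ≈ 0.2642
After 'positive': P(affected) = 0.8·0.2642 / (0.8·0.2642 + 0.4·0.7358) ≈ 0.4179
After 'positive': P(affected) = 0.8·0.4179 / (0.8·0.4179 + 0.4·0.5821) ≈ 0.5895

0.589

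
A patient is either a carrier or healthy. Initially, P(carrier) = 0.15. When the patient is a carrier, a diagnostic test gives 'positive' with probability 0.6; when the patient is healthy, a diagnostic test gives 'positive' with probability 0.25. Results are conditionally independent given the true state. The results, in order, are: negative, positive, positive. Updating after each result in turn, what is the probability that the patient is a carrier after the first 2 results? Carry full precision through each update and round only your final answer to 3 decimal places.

After 'negative': P(carrier) = 0.4·0.1500 / (0.4·0.1500 + 0.75·0.8500) ≈ 0.0860
After 'positive': P(carrier) = 0.6·0.0860 / (0.6·0.0860 + 0.25·0.9140) ≈ 0.1843

0.184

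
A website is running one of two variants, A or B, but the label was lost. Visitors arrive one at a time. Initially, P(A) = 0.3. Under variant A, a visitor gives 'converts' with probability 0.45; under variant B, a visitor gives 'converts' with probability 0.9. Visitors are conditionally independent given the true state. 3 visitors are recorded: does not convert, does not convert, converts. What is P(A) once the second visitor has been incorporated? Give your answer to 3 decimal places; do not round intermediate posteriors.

0.928

After 'does not convert': P(A) = 0.55·0.3000 / (0.55·0.3000 + 0.1·0.7000) ≈ 0.7021
After 'does not convert': P(A) = 0.55·0.7021 / (0.55·0.7021 + 0.1·0.2979) ≈ 0.9284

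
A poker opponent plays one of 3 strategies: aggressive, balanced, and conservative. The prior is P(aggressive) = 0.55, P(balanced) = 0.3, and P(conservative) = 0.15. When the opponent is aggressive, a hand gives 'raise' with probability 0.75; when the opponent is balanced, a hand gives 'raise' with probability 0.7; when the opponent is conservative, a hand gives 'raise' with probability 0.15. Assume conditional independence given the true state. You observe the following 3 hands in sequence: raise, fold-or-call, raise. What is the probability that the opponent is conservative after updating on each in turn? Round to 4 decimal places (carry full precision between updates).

0.0231

After 'raise': normaliser = 0.75·0.5500 + 0.7·0.3000 + 0.15·0.1500; P(aggressive) ≈ 0.6395, P(balanced) ≈ 0.3256, P(conservative) ≈ 0.0349
After 'fold-or-call': normaliser = 0.25·0.6395 + 0.3·0.3256 + 0.85·0.0349; P(aggressive) ≈ 0.5567, P(balanced) ≈ 0.3401, P(conservative) ≈ 0.1032
After 'raise': normaliser = 0.75·0.5567 + 0.7·0.3401 + 0.15·0.1032; P(aggressive) ≈ 0.6222, P(balanced) ≈ 0.3548, P(conservative) ≈ 0.0231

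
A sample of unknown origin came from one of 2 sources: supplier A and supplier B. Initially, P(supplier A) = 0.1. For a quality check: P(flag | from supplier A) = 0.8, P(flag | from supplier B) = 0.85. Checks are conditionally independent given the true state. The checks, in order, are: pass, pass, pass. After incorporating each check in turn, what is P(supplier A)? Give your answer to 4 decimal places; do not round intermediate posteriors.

After 'pass': P(supplier A) = 0.2·0.1000 / (0.2·0.1000 + 0.15·0.9000) ≈ 0.1290
After 'pass': P(supplier A) = 0.2·0.1290 / (0.2·0.1290 + 0.15·0.8710) ≈ 0.1649
After 'pass': P(supplier A) = 0.2·0.1649 / (0.2·0.1649 + 0.15·0.8351) ≈ 0.2085

0.2085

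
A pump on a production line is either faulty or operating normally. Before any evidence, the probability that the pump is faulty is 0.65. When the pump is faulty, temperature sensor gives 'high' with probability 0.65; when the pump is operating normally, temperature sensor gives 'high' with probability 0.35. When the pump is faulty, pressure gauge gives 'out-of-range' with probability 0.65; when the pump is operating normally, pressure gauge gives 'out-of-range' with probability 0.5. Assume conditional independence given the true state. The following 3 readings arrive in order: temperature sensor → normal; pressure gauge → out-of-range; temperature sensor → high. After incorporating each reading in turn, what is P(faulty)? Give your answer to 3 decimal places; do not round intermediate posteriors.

0.707

After temperature sensor='normal': P(faulty) = 0.35·0.6500 / (0.35·0.6500 + 0.65·0.3500) ≈ 0.5000
After pressure gauge='out-of-range': P(faulty) = 0.65·0.5000 / (0.65·0.5000 + 0.5·0.5000) ≈ 0.5652
After temperature sensor='high': P(faulty) = 0.65·0.5652 / (0.65·0.5652 + 0.35·0.4348) ≈ 0.7071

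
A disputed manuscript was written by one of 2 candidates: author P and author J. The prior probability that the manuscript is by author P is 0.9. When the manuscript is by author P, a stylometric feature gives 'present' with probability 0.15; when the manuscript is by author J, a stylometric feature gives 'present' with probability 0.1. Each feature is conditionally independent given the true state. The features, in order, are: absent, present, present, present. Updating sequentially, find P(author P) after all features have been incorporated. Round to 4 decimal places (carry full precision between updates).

After 'absent': P(author P) = 0.85·0.9000 / (0.85·0.9000 + 0.9·0.1000) ≈ 0.8947
After 'present': P(author P) = 0.15·0.8947 / (0.15·0.8947 + 0.1·0.1053) ≈ 0.9273
After 'present': P(author P) = 0.15·0.9273 / (0.15·0.9273 + 0.1·0.0727) ≈ 0.9503
After 'present': P(author P) = 0.15·0.9503 / (0.15·0.9503 + 0.1·0.0497) ≈ 0.9663

0.9663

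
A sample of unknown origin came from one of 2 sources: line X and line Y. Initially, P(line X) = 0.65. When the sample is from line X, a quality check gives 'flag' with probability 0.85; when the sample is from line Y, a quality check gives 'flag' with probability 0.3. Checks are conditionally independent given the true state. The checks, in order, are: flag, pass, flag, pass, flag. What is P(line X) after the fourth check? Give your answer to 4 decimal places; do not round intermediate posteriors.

Apply Bayes' rule sequentially, carrying P(line X) forward.
After 'flag': P(line X) = 0.85·0.6500 / (0.85·0.6500 + 0.3·0.3500) ≈ 0.8403
After 'pass': P(line X) = 0.15·0.8403 / (0.15·0.8403 + 0.7·0.1597) ≈ 0.5300
After 'flag': P(line X) = 0.85·0.5300 / (0.85·0.5300 + 0.3·0.4700) ≈ 0.7616
After 'pass': P(line X) = 0.15·0.7616 / (0.15·0.7616 + 0.7·0.2384) ≈ 0.4064

0.4064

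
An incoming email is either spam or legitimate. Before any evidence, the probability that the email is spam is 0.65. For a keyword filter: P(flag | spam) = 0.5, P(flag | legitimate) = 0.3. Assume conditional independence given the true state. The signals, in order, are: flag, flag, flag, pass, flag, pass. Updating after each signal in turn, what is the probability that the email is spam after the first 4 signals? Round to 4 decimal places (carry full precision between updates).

0.8600

Apply Bayes' rule sequentially, carrying P(spam) forward.
After 'flag': P(spam) = 0.5·0.6500 / (0.5·0.6500 + 0.3·0.3500) ≈ 0.7558
After 'flag': P(spam) = 0.5·0.7558 / (0.5·0.7558 + 0.3·0.2442) ≈ 0.8376
After 'flag': P(spam) = 0.5·0.8376 / (0.5·0.8376 + 0.3·0.1624) ≈ 0.8958
After 'pass': P(spam) = 0.5·0.8958 / (0.5·0.8958 + 0.7·0.1042) ≈ 0.8600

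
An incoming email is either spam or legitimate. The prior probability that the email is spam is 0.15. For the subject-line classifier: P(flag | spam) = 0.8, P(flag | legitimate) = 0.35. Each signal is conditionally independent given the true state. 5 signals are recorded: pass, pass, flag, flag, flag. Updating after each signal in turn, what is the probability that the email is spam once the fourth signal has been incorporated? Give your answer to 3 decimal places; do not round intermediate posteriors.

0.080

After 'pass': P(spam) = 0.2·0.1500 / (0.2·0.1500 + 0.65·0.8500) ≈ 0.0515
After 'pass': P(spam) = 0.2·0.0515 / (0.2·0.0515 + 0.65·0.9485) ≈ 0.0164
After 'flag': P(spam) = 0.8·0.0164 / (0.8·0.0164 + 0.35·0.9836) ≈ 0.0368
After 'flag': P(spam) = 0.8·0.0368 / (0.8·0.0368 + 0.35·0.9632) ≈ 0.0803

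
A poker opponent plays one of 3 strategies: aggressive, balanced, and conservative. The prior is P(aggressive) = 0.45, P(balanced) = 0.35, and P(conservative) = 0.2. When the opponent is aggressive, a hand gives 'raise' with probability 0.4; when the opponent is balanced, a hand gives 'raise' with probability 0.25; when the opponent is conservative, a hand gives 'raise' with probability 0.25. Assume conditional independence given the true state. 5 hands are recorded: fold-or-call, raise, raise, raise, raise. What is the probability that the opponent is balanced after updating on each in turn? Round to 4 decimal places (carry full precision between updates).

0.1203

After 'fold-or-call': normaliser = 0.6·0.4500 + 0.75·0.3500 + 0.75·0.2000; P(aggressive) ≈ 0.3956, P(balanced) ≈ 0.3846, P(conservative) ≈ 0.2198
After 'raise': normaliser = 0.4·0.3956 + 0.25·0.3846 + 0.25·0.2198; P(aggressive) ≈ 0.5115, P(balanced) ≈ 0.3108, P(conservative) ≈ 0.1776
After 'raise': normaliser = 0.4·0.5115 + 0.25·0.3108 + 0.25·0.1776; P(aggressive) ≈ 0.6263, P(balanced) ≈ 0.2378, P(conservative) ≈ 0.1359
After 'raise': normaliser = 0.4·0.6263 + 0.25·0.2378 + 0.25·0.1359; P(aggressive) ≈ 0.7283, P(balanced) ≈ 0.1729, P(conservative) ≈ 0.0988
After 'raise': normaliser = 0.4·0.7283 + 0.25·0.1729 + 0.25·0.0988; P(aggressive) ≈ 0.8110, P(balanced) ≈ 0.1203, P(conservative) ≈ 0.0687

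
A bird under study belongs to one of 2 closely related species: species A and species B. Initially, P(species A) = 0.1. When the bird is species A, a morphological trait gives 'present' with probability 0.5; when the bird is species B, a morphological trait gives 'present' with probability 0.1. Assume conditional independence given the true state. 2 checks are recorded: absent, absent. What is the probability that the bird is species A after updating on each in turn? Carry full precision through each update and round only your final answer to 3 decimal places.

After 'absent': P(species A) = 0.5·0.1000 / (0.5·0.1000 + 0.9·0.9000) ≈ 0.0581
After 'absent': P(species A) = 0.5·0.0581 / (0.5·0.0581 + 0.9·0.9419) ≈ 0.0332

0.033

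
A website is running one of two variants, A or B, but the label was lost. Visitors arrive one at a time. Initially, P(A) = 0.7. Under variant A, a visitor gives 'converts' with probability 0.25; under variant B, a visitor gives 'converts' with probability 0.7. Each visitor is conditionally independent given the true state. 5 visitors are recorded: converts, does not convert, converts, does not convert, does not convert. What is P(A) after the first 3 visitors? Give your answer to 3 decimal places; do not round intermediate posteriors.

Each posterior becomes the prior for the next update.
After 'converts': P(A) = 0.25·0.7000 / (0.25·0.7000 + 0.7·0.3000) ≈ 0.4545
After 'does not convert': P(A) = 0.75·0.4545 / (0.75·0.4545 + 0.3·0.5455) ≈ 0.6757
After 'converts': P(A) = 0.25·0.6757 / (0.25·0.6757 + 0.7·0.3243) ≈ 0.4266

0.427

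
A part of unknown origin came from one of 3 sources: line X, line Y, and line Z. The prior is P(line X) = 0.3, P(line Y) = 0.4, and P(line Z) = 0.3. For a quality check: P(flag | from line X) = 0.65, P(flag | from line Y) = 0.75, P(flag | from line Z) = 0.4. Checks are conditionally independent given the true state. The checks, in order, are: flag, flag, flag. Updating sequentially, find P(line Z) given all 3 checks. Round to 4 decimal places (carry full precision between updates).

0.0710

Apply Bayes' rule sequentially, carrying P(line Z) forward.
After 'flag': normaliser = 0.65·0.3000 + 0.75·0.4000 + 0.4·0.3000; P(line X) ≈ 0.3171, P(line Y) ≈ 0.4878, P(line Z) ≈ 0.1951
After 'flag': normaliser = 0.65·0.3171 + 0.75·0.4878 + 0.4·0.1951; P(line X) ≈ 0.3171, P(line Y) ≈ 0.5629, P(line Z) ≈ 0.1201
After 'flag': normaliser = 0.65·0.3171 + 0.75·0.5629 + 0.4·0.1201; P(line X) ≈ 0.3048, P(line Y) ≈ 0.6242, P(line Z) ≈ 0.0710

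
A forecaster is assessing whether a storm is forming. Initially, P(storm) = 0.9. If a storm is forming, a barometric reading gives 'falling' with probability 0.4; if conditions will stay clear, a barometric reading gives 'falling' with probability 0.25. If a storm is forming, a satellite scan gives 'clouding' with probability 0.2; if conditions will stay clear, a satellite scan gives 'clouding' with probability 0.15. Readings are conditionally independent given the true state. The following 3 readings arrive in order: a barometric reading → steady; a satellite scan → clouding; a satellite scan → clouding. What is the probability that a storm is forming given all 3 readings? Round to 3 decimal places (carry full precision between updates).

0.928

After a barometric reading='steady': P(storm) = 0.6·0.9000 / (0.6·0.9000 + 0.75·0.1000) ≈ 0.8780
After a satellite scan='clouding': P(storm) = 0.2·0.8780 / (0.2·0.8780 + 0.15·0.1220) ≈ 0.9057
After a satellite scan='clouding': P(storm) = 0.2·0.9057 / (0.2·0.9057 + 0.15·0.0943) ≈ 0.9275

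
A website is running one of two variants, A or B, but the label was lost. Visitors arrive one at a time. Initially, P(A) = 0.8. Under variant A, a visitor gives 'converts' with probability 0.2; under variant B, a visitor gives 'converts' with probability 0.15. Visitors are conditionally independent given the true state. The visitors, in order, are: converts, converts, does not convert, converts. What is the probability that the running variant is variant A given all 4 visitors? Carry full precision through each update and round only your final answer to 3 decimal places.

0.899

After 'converts': P(A) = 0.2·0.8000 / (0.2·0.8000 + 0.15·0.2000) ≈ 0.8421
After 'converts': P(A) = 0.2·0.8421 / (0.2·0.8421 + 0.15·0.1579) ≈ 0.8767
After 'does not convert': P(A) = 0.8·0.8767 / (0.8·0.8767 + 0.85·0.1233) ≈ 0.8700
After 'converts': P(A) = 0.2·0.8700 / (0.2·0.8700 + 0.15·0.1300) ≈ 0.8992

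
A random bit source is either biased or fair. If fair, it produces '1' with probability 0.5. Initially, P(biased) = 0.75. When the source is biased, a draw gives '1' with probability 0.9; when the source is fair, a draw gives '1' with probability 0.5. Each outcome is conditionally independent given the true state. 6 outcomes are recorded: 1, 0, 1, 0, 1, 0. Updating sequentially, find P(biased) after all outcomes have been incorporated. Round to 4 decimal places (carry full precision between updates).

0.1228

After '1': P(biased) = 0.9·0.7500 / (0.9·0.7500 + 0.5·0.2500) ≈ 0.8438
After '0': P(biased) = 0.1·0.8438 / (0.1·0.8438 + 0.5·0.1562) ≈ 0.5192
After '1': P(biased) = 0.9·0.5192 / (0.9·0.5192 + 0.5·0.4808) ≈ 0.6603
After '0': P(biased) = 0.1·0.6603 / (0.1·0.6603 + 0.5·0.3397) ≈ 0.2800
After '1': P(biased) = 0.9·0.2800 / (0.9·0.2800 + 0.5·0.7200) ≈ 0.4117
After '0': P(biased) = 0.1·0.4117 / (0.1·0.4117 + 0.5·0.5883) ≈ 0.1228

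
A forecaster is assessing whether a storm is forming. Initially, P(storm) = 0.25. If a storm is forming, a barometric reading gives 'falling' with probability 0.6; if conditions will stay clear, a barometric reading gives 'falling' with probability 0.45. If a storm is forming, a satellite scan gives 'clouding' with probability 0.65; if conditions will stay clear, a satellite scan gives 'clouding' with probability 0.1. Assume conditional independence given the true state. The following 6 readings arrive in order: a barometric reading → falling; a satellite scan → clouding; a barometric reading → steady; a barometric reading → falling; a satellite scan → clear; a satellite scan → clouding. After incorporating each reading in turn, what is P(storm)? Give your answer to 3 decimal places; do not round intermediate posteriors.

0.876

Apply Bayes' rule sequentially, carrying P(storm) forward.
After a barometric reading='falling': P(storm) = 0.6·0.2500 / (0.6·0.2500 + 0.45·0.7500) ≈ 0.3077
After a satellite scan='clouding': P(storm) = 0.65·0.3077 / (0.65·0.3077 + 0.1·0.6923) ≈ 0.7429
After a barometric reading='steady': P(storm) = 0.4·0.7429 / (0.4·0.7429 + 0.55·0.2571) ≈ 0.6775
After a barometric reading='falling': P(storm) = 0.6·0.6775 / (0.6·0.6775 + 0.45·0.3225) ≈ 0.7369
After a satellite scan='clear': P(storm) = 0.35·0.7369 / (0.35·0.7369 + 0.9·0.2631) ≈ 0.5214
After a satellite scan='clouding': P(storm) = 0.65·0.5214 / (0.65·0.5214 + 0.1·0.4786) ≈ 0.8763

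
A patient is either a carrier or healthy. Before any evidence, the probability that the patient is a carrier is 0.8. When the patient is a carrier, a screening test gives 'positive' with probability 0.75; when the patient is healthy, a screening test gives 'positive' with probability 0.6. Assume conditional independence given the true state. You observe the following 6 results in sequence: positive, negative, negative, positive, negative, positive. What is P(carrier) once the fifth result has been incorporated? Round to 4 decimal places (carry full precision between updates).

0.6041

After 'positive': P(carrier) = 0.75·0.8000 / (0.75·0.8000 + 0.6·0.2000) ≈ 0.8333
After 'negative': P(carrier) = 0.25·0.8333 / (0.25·0.8333 + 0.4·0.1667) ≈ 0.7576
After 'negative': P(carrier) = 0.25·0.7576 / (0.25·0.7576 + 0.4·0.2424) ≈ 0.6614
After 'positive': P(carrier) = 0.75·0.6614 / (0.75·0.6614 + 0.6·0.3386) ≈ 0.7094
After 'negative': P(carrier) = 0.25·0.7094 / (0.25·0.7094 + 0.4·0.2906) ≈ 0.6041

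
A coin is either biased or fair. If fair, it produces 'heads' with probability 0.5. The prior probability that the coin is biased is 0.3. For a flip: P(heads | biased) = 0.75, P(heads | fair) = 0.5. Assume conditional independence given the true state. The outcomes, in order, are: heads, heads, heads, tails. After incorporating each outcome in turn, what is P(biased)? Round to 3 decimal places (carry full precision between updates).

0.420

After 'heads': P(biased) = 0.75·0.3000 / (0.75·0.3000 + 0.5·0.7000) ≈ 0.3913
After 'heads': P(biased) = 0.75·0.3913 / (0.75·0.3913 + 0.5·0.6087) ≈ 0.4909
After 'heads': P(biased) = 0.75·0.4909 / (0.75·0.4909 + 0.5·0.5091) ≈ 0.5912
After 'tails': P(biased) = 0.25·0.5912 / (0.25·0.5912 + 0.5·0.4088) ≈ 0.4197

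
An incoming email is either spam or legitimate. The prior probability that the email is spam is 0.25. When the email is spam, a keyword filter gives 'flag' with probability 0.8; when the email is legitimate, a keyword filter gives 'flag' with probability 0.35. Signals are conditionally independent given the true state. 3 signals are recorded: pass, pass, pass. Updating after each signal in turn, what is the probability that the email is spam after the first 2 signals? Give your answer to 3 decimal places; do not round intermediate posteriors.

0.031

After 'pass': P(spam) = 0.2·0.2500 / (0.2·0.2500 + 0.65·0.7500) ≈ 0.0930
After 'pass': P(spam) = 0.2·0.0930 / (0.2·0.0930 + 0.65·0.9070) ≈ 0.0306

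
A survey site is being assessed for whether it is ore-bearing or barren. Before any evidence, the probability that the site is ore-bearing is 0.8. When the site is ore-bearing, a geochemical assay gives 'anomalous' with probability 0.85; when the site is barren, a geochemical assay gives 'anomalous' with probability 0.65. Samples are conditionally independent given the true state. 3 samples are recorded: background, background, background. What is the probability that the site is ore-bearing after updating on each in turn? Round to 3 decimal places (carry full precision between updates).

0.239

After 'background': P(ore) = 0.15·0.8000 / (0.15·0.8000 + 0.35·0.2000) ≈ 0.6316
After 'background': P(ore) = 0.15·0.6316 / (0.15·0.6316 + 0.35·0.3684) ≈ 0.4235
After 'background': P(ore) = 0.15·0.4235 / (0.15·0.4235 + 0.35·0.5765) ≈ 0.2395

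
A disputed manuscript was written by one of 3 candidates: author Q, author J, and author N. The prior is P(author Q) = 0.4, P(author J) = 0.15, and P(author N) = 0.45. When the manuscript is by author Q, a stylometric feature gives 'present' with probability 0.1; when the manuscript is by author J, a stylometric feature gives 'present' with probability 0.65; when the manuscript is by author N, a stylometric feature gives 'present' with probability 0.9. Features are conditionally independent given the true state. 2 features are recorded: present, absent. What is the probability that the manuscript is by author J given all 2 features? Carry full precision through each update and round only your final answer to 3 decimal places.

After 'present': normaliser = 0.1·0.4000 + 0.65·0.1500 + 0.9·0.4500; P(author Q) ≈ 0.0737, P(author J) ≈ 0.1797, P(author N) ≈ 0.7465
After 'absent': normaliser = 0.9·0.0737 + 0.35·0.1797 + 0.1·0.7465; P(author Q) ≈ 0.3254, P(author J) ≈ 0.3085, P(author N) ≈ 0.3661

0.308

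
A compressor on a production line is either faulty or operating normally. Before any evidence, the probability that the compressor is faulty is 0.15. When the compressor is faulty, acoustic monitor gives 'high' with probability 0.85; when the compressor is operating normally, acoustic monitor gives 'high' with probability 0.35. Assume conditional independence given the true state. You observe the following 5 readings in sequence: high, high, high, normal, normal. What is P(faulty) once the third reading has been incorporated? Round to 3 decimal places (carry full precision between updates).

0.717

After 'high': P(faulty) = 0.85·0.1500 / (0.85·0.1500 + 0.35·0.8500) ≈ 0.3000
After 'high': P(faulty) = 0.85·0.3000 / (0.85·0.3000 + 0.35·0.7000) ≈ 0.5100
After 'high': P(faulty) = 0.85·0.5100 / (0.85·0.5100 + 0.35·0.4900) ≈ 0.7165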